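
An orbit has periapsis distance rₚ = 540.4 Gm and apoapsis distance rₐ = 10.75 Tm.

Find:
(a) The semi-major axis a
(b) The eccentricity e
rₚ = 540.4 Gm = 5.404 × 10^11 m
rₐ = 10.75 Tm = 1.075 × 10^13 m
(a) a = (rₚ + rₐ)/2 = 5.6452 × 10^12 m ≈ 5.645 Tm
(b) e = (rₐ − rₚ)/(rₐ + rₚ) = (1.02096 × 10^13) / (1.12904 × 10^13) = 0.904273

Final answer:
(a) a = 5.645 Tm
(b) e = 0.9043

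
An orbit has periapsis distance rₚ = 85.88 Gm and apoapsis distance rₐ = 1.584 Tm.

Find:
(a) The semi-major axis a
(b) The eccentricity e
rₚ = 85.88 Gm = 8.588 × 10^10 m
rₐ = 1.584 Tm = 1.584 × 10^12 m
(a) a = (rₚ + rₐ)/2 = 8.3494 × 10^11 m ≈ 834.9 Gm
(b) e = (rₐ − rₚ)/(rₐ + rₚ) = (1.49812 × 10^12) / (1.66988 × 10^12) = 0.897142

Final answer:
(a) a = 834.9 Gm
(b) e = 0.8971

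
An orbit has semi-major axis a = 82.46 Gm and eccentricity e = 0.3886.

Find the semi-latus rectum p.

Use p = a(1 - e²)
a = 82.46 Gm = 8.246 × 10^10 m
e = 0.3886,  e² = 0.15101,  1 − e² = 0.84899
p = a(1 − e²) = 8.246 × 10^10 m × 0.84899 = 7.00077 × 10^10 m ≈ 70.01 Gm

Final answer: p = 70.01 Gm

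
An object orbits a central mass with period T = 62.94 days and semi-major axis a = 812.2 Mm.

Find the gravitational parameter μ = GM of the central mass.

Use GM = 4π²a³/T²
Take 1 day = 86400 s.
T = 62.94 days = 5.43802 × 10^6 s
a = 812.2 Mm = 8.122 × 10^8 m
a³ = 5.35783 × 10^26 m³
T² = 2.9572 × 10^13 s²
GM = 4π² × (5.35783 × 10^26) / (2.9572 × 10^13) = 7.15266 × 10^14 m³/s²
GM ≈ 7.153 × 10^14 m³/s²

Final answer: GM = 7.153 × 10^14 m³/s²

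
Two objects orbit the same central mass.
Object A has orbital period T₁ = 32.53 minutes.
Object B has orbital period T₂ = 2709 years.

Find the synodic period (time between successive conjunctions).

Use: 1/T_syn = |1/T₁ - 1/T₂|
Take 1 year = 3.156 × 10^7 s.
T₁ = 32.53 minutes = 1951.8 s
T₂ = 2709 years = 8.5496 × 10^10 s
1/T₁ = 0.000512348 s⁻¹
1/T₂ = 1.16964 × 10^-11 s⁻¹
|1/T₁ − 1/T₂| = 0.000512348 s⁻¹
T_syn = 1 / |1/T₁ − 1/T₂| = 1951.8 s ≈ 32.53 minutes

Final answer: T_syn = 32.53 minutes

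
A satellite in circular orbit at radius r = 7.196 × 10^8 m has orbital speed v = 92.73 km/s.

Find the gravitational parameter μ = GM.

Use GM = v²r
r = 7.196 × 10^8 m
v = 92.73 km/s = 92730 m/s
v² = 8.59885 × 10^9 m²/s²
GM = v²r = 8.59885 × 10^9 × 7.196 × 10^8 = 6.18773 × 10^18 m³/s²
GM ≈ 6.188 × 10^18 m³/s²

Final answer: GM = 6.188 × 10^18 m³/s²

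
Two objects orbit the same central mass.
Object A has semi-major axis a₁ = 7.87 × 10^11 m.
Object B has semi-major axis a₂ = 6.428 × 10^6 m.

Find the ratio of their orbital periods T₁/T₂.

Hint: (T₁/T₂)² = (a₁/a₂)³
a₁ = 7.87 × 10^11 m
a₂ = 6.428 × 10^6 m
a₁/a₂ = 122433
T₁/T₂ = (a₁/a₂)^(3/2) = (122433)^1.5 = 4.28399 × 10^7

Final answer: T₁/T₂ = 4.284 × 10^7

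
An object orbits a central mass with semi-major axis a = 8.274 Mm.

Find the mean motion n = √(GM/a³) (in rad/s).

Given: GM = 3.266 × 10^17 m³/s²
a = 8.274 Mm = 8.274 × 10^6 m
GM = 3.266 × 10^17 m³/s²
a³ = 5.6643 × 10^20 m³
GM/a³ = (3.266 × 10^17) / (5.6643 × 10^20) = 0.000576593 s⁻²
n = √(GM/a³) = 0.0240124 rad/s ≈ 0.02401 rad/s

Final answer: n = 0.02401 rad/s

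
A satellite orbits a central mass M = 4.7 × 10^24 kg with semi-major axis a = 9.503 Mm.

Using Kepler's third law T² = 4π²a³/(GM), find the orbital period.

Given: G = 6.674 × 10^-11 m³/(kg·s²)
M = 4.7 × 10^24 kg
GM = G × M = 6.674 × 10^-11 × 4.7 × 10^24 = 3.13678 × 10^14 m³/s²
a = 9.503 Mm = 9.503 × 10^6 m
a³ = 8.58188 × 10^20 m³
T = 2π √(a³/GM) = 2π √((8.58188 × 10^20) / (3.13678 × 10^14)) = 2π × 1654.05 s
T = 10392.7 s ≈ 2.887 hours

Final answer: 2.887 hours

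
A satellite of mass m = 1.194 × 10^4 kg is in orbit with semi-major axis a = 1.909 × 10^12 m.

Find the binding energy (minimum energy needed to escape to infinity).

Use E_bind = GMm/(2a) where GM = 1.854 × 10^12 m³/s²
a = 1.909 × 10^12 m
GM = 1.854 × 10^12 m³/s²
m = 1.194 × 10^4 kg
GMm = 1.854 × 10^12 × 11940 = 2.21368 × 10^16 m³·kg/s²
2a = 3.818 × 10^12 m
E_bind = GMm/(2a) = 5798 J ≈ 5.798 kJ

Final answer: 5.798 kJ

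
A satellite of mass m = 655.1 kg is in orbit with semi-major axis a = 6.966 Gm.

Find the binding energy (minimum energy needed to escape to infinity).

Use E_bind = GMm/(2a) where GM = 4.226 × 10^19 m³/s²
a = 6.966 Gm = 6.966 × 10^9 m
GM = 4.226 × 10^19 m³/s²
m = 655.1 kg
GMm = 4.226 × 10^19 × 655.1 = 2.76845 × 10^22 m³·kg/s²
2a = 1.3932 × 10^10 m
E_bind = GMm/(2a) = 1.98712 × 10^12 J ≈ 1.987 TJ

Final answer: 1.987 TJ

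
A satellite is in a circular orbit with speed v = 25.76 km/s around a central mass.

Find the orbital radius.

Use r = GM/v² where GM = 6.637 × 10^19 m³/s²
v = 25.76 km/s = 25760 m/s
GM = 6.637 × 10^19 m³/s²
v² = 6.63578 × 10^8 m²/s²
r = GM/v² = (6.637 × 10^19) / (6.63578 × 10^8) = 1.00018 × 10^11 m ≈ 100 Gm

Final answer: 100 Gm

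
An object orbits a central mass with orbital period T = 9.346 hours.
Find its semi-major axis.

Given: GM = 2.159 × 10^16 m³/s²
T = 9.346 hours = 33645.6 s
GM = 2.159 × 10^16 m³/s²
Kepler's third law: a³ = GM T² / (4π²)
T² = 1.13203 × 10^9 s²
a³ = (2.159 × 10^16) × (1.13203 × 10^9) / (4π²) = 6.19084 × 10^23 m³
a = (a³)^(1/3) = 8.52282 × 10^7 m ≈ 85.23 Mm

Final answer: 85.23 Mm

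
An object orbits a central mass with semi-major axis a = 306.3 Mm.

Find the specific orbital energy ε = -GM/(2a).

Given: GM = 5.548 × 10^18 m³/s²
a = 306.3 Mm = 3.063 × 10^8 m
GM = 5.548 × 10^18 m³/s²
2a = 6.126 × 10^8 m
ε = −GM/(2a) = -9.05648 × 10^9 J/kg ≈ -9.056 GJ/kg

Final answer: -9.056 GJ/kg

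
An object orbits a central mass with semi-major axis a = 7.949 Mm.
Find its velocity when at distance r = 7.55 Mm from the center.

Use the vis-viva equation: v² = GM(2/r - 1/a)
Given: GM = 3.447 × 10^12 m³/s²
a = 7.949 Mm = 7.949 × 10^6 m
r = 7.55 Mm = 7.55 × 10^6 m
GM = 3.447 × 10^12 m³/s²
2/r − 1/a = 2.64901 × 10^-7 − 1.25802 × 10^-7 = 1.39099 × 10^-7 m⁻¹
v² = GM (2/r − 1/a) = 479473 m²/s²
v = 692.44 m/s ≈ 692.4 m/s

Final answer: 692.4 m/s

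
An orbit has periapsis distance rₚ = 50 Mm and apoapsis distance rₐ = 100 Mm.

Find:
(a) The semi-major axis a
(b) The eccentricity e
rₚ = 50 Mm = 5 × 10^7 m
rₐ = 100 Mm = 1 × 10^8 m
(a) a = (rₚ + rₐ)/2 = 7.5 × 10^7 m ≈ 75 Mm
(b) e = (rₐ − rₚ)/(rₐ + rₚ) = (5 × 10^7) / (1.5 × 10^8) = 0.333333

Final answer:
(a) a = 75 Mm
(b) e = 0.3333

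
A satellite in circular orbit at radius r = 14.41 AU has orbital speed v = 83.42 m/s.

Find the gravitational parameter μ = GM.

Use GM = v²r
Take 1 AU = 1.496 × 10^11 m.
r = 14.41 AU = 2.15574 × 10^12 m
v = 83.42 m/s
v² = 6958.9 m²/s²
GM = v²r = 6958.9 × 2.15574 × 10^12 = 1.50015 × 10^16 m³/s²
GM ≈ 1.5 × 10^16 m³/s²

Final answer: GM = 1.5 × 10^16 m³/s²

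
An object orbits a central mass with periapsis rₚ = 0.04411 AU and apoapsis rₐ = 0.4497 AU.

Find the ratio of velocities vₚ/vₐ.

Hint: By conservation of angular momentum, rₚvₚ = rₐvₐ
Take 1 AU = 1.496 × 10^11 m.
rₚ = 0.04411 AU = 6.59886 × 10^9 m
rₐ = 0.4497 AU = 6.72751 × 10^10 m
rₚvₚ = rₐvₐ  ⇒  vₚ/vₐ = rₐ/rₚ
vₚ/vₐ = (6.72751 × 10^10) / (6.59886 × 10^9) = 10.195

Final answer: vₚ/vₐ = 10.19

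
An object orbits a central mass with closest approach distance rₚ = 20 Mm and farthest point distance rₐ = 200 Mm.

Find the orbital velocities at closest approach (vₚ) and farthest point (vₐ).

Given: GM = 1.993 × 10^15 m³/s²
rₚ = 20 Mm = 2 × 10^7 m
rₐ = 200 Mm = 2 × 10^8 m
GM = 1.993 × 10^15 m³/s²
a = (rₚ + rₐ)/2 = 1.1 × 10^8 m
Vis-viva: v² = GM (2/r − 1/a)
vₚ² = 1.993 × 10^15 × (1 × 10^-7 − 9.09091 × 10^-9) = 1.81182 × 10^8 m²/s²
vₚ = 13460.4 m/s ≈ 13.46 km/s
vₐ² = 1.993 × 10^15 × (1 × 10^-8 − 9.09091 × 10^-9) = 1.81182 × 10^6 m²/s²
vₐ = 1346.04 m/s ≈ 1.346 km/s

Final answer: vₚ = 13.46 km/s, vₐ = 1.346 km/s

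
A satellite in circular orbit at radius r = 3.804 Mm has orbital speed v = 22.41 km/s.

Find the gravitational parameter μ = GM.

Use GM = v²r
r = 3.804 Mm = 3.804 × 10^6 m
v = 22.41 km/s = 22410 m/s
v² = 5.02208 × 10^8 m²/s²
GM = v²r = 5.02208 × 10^8 × 3.804 × 10^6 = 1.9104 × 10^15 m³/s²
GM ≈ 1.91 × 10^15 m³/s²

Final answer: GM = 1.91 × 10^15 m³/s²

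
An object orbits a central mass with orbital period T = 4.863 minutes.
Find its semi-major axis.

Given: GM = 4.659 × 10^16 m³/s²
T = 4.863 minutes = 291.78 s
GM = 4.659 × 10^16 m³/s²
Kepler's third law: a³ = GM T² / (4π²)
T² = 85135.6 s²
a³ = (4.659 × 10^16) × 85135.6 / (4π²) = 1.00472 × 10^20 m³
a = (a³)^(1/3) = 4.64888 × 10^6 m ≈ 4.649 × 10^6 m

Final answer: 4.649 × 10^6 m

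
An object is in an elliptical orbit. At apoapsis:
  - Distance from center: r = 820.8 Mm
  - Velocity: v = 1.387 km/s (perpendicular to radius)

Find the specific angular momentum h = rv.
r = 820.8 Mm = 8.208 × 10^8 m
v = 1.387 km/s = 1387 m/s
h = rv = 8.208 × 10^8 × 1387 = 1.13845 × 10^12 m²/s ≈ 1.138 × 10^12 m²/s

Final answer: h = 1.138 × 10^12 m²/s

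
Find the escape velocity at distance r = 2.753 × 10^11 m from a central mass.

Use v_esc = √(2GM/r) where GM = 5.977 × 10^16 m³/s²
r = 2.753 × 10^11 m
GM = 5.977 × 10^16 m³/s²
2GM/r = 2 × (5.977 × 10^16) / (2.753 × 10^11) = 434217 m²/s²
v_esc = √(2GM/r) = 658.952 m/s ≈ 659 m/s

Final answer: 659 m/s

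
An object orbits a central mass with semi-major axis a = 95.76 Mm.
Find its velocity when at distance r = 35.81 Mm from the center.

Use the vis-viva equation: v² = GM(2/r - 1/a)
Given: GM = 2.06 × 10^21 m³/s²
a = 95.76 Mm = 9.576 × 10^7 m
r = 35.81 Mm = 3.581 × 10^7 m
GM = 2.06 × 10^21 m³/s²
2/r − 1/a = 5.58503 × 10^-8 − 1.04428 × 10^-8 = 4.54075 × 10^-8 m⁻¹
v² = GM (2/r − 1/a) = 9.35395 × 10^13 m²/s²
v = 9.67158 × 10^6 m/s ≈ 9672 km/s

Final answer: 9672 km/s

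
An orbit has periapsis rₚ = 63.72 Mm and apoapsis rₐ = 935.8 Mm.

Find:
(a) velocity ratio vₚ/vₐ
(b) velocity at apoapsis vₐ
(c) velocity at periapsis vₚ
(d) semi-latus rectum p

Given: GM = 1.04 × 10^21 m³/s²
rₚ = 63.72 Mm = 6.372 × 10^7 m
rₐ = 935.8 Mm = 9.358 × 10^8 m
GM = 1.04 × 10^21 m³/s²
a = (rₚ + rₐ)/2 = 4.9976 × 10^8 m
e = (rₐ − rₚ)/(rₐ + rₚ) = (8.7208 × 10^8) / (9.9952 × 10^8) = 0.872499
(a) vₚ/vₐ = rₐ/rₚ (angular momentum) = (9.358 × 10^8) / (6.372 × 10^7) = 14.6861 ≈ 14.69
(b) vₐ² = GM (2/rₐ − 1/a) = 1.04 × 10^21 × (2.13721 × 10^-9 − 2.00096 × 10^-9) = 1.41698 × 10^11 m²/s²;  vₐ = 376428 m/s ≈ 376.4 km/s
(c) vₚ² = GM (2/rₚ − 1/a) = 1.04 × 10^21 × (3.13873 × 10^-8 − 2.00096 × 10^-9) = 3.05618 × 10^13 m²/s²;  vₚ = 5.52827 × 10^6 m/s ≈ 5528 km/s
(d) 1 − e² = 0.238746;  p = a(1 − e²) = 4.9976 × 10^8 × 0.238746 = 1.19316 × 10^8 m ≈ 119.3 Mm

Final answer:
(a) velocity ratio vₚ/vₐ = 14.69
(b) velocity at apoapsis vₐ = 376.4 km/s
(c) velocity at periapsis vₚ = 5528 km/s
(d) semi-latus rectum p = 119.3 Mm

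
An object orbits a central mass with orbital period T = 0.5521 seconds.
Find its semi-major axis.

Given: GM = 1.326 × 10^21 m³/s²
T = 0.5521 seconds
GM = 1.326 × 10^21 m³/s²
Kepler's third law: a³ = GM T² / (4π²)
T² = 0.304814 s²
a³ = (1.326 × 10^21) × 0.304814 / (4π²) = 1.02381 × 10^19 m³
a = (a³)^(1/3) = 2.1714 × 10^6 m ≈ 2.171 × 10^6 m

Final answer: 2.171 × 10^6 m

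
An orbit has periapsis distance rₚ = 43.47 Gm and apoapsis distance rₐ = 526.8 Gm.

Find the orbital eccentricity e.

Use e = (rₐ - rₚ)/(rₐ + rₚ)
rₚ = 43.47 Gm = 4.347 × 10^10 m
rₐ = 526.8 Gm = 5.268 × 10^11 m
rₐ − rₚ = 4.8333 × 10^11 m
rₐ + rₚ = 5.7027 × 10^11 m
e = (rₐ − rₚ)/(rₐ + rₚ) = 0.847546

Final answer: e = 0.8475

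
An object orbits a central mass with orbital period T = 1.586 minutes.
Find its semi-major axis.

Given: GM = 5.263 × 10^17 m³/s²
T = 1.586 minutes = 95.16 s
GM = 5.263 × 10^17 m³/s²
Kepler's third law: a³ = GM T² / (4π²)
T² = 9055.43 s²
a³ = (5.263 × 10^17) × 9055.43 / (4π²) = 1.20721 × 10^20 m³
a = (a³)^(1/3) = 4.94228 × 10^6 m ≈ 4.942 Mm

Final answer: 4.942 Mm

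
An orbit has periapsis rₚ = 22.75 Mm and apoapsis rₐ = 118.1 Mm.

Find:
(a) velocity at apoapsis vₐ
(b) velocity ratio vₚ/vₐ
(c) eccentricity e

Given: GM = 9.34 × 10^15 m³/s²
rₚ = 22.75 Mm = 2.275 × 10^7 m
rₐ = 118.1 Mm = 1.181 × 10^8 m
GM = 9.34 × 10^15 m³/s²
a = (rₚ + rₐ)/2 = 7.0425 × 10^7 m
e = (rₐ − rₚ)/(rₐ + rₚ) = (9.535 × 10^7) / (1.4085 × 10^8) = 0.676961
(a) vₐ² = GM (2/rₐ − 1/a) = 9.34 × 10^15 × (1.69348 × 10^-8 − 1.41995 × 10^-8) = 2.55477 × 10^7 m²/s²;  vₐ = 5054.47 m/s ≈ 5.054 km/s
(b) vₚ/vₐ = rₐ/rₚ (angular momentum) = (1.181 × 10^8) / (2.275 × 10^7) = 5.19121 ≈ 5.191
(c) e = 0.676961 ≈ 0.677

Final answer:
(a) velocity at apoapsis vₐ = 5.054 km/s
(b) velocity ratio vₚ/vₐ = 5.191
(c) eccentricity e = 0.677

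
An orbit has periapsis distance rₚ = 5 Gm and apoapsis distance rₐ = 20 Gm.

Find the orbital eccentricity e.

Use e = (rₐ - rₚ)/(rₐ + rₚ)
rₚ = 5 Gm = 5 × 10^9 m
rₐ = 20 Gm = 2 × 10^10 m
rₐ − rₚ = 1.5 × 10^10 m
rₐ + rₚ = 2.5 × 10^10 m
e = (rₐ − rₚ)/(rₐ + rₚ) = 0.6

Final answer: e = 0.6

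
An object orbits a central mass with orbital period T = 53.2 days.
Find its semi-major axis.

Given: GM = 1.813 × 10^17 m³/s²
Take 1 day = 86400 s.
T = 53.2 days = 4.59648 × 10^6 s
GM = 1.813 × 10^17 m³/s²
Kepler's third law: a³ = GM T² / (4π²)
T² = 2.11276 × 10^13 s²
a³ = (1.813 × 10^17) × (2.11276 × 10^13) / (4π²) = 9.70262 × 10^28 m³
a = (a³)^(1/3) = 4.59511 × 10^9 m ≈ 4.595 × 10^9 m

Final answer: 4.595 × 10^9 m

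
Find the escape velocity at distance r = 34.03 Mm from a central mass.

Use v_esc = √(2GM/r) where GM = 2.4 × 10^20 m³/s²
r = 34.03 Mm = 3.403 × 10^7 m
GM = 2.4 × 10^20 m³/s²
2GM/r = 2 × (2.4 × 10^20) / (3.403 × 10^7) = 1.41052 × 10^13 m²/s²
v_esc = √(2GM/r) = 3.75569 × 10^6 m/s ≈ 3756 km/s

Final answer: 3756 km/s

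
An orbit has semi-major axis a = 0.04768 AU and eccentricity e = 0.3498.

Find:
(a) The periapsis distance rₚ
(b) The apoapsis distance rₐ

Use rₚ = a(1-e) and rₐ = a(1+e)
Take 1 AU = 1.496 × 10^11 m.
a = 0.04768 AU = 7.13293 × 10^9 m
e = 0.3498:  1 − e = 0.6502,  1 + e = 1.3498
(a) rₚ = a(1 − e) = 7.13293 × 10^9 m × 0.6502 = 4.63783 × 10^9 m ≈ 0.031 AU
(b) rₐ = a(1 + e) = 7.13293 × 10^9 m × 1.3498 = 9.62803 × 10^9 m ≈ 0.06436 AU

Final answer:
(a) rₚ = 0.031 AU
(b) rₐ = 0.06436 AU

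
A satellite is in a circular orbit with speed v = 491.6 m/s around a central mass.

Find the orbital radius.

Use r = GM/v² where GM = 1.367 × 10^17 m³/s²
v = 491.6 m/s
GM = 1.367 × 10^17 m³/s²
v² = 241671 m²/s²
r = GM/v² = (1.367 × 10^17) / 241671 = 5.65646 × 10^11 m ≈ 565.6 Gm

Final answer: 565.6 Gm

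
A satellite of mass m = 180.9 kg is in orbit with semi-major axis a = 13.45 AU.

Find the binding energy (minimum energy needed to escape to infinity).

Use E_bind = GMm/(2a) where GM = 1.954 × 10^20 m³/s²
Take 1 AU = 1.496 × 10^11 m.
a = 13.45 AU = 2.01212 × 10^12 m
GM = 1.954 × 10^20 m³/s²
m = 180.9 kg
GMm = 1.954 × 10^20 × 180.9 = 3.53479 × 10^22 m³·kg/s²
2a = 4.02424 × 10^12 m
E_bind = GMm/(2a) = 8.78374 × 10^9 J ≈ 8.784 GJ

Final answer: 8.784 GJ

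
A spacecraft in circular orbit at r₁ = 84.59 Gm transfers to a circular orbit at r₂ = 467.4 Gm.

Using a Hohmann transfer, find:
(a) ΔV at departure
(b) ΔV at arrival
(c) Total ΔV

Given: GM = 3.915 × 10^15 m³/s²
r₁ = 84.59 Gm = 8.459 × 10^10 m
r₂ = 467.4 Gm = 4.674 × 10^11 m
GM = 3.915 × 10^15 m³/s²
Transfer ellipse: a_t = (r₁ + r₂)/2 = 2.75995 × 10^11 m
Circular speed at r₁: v₁ = √(GM/r₁) = 215.133 m/s
Transfer speed at r₁ (periapsis): v₁ₜ = √(GM(2/r₁ − 1/a_t)) = 279.963 m/s
(a) ΔV₁ = v₁ₜ − v₁ = 64.83 m/s ≈ 64.83 m/s
Circular speed at r₂: v₂ = √(GM/r₂) = 91.5212 m/s
Transfer speed at r₂ (apoapsis): v₂ₜ = √(GM(2/r₂ − 1/a_t)) = 50.6676 m/s
(b) ΔV₂ = v₂ − v₂ₜ = 40.8536 m/s ≈ 40.85 m/s
(c) ΔV_total = ΔV₁ + ΔV₂ = 105.684 m/s ≈ 105.7 m/s

Final answer:
(a) ΔV₁ = 64.83 m/s
(b) ΔV₂ = 40.85 m/s
(c) ΔV_total = 105.7 m/s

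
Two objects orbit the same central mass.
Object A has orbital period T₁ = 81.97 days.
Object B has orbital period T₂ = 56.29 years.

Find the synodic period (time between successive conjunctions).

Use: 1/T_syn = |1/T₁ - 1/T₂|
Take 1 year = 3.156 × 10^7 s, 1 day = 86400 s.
T₁ = 81.97 days = 7.08221 × 10^6 s
T₂ = 56.29 years = 1.77651 × 10^9 s
1/T₁ = 1.41199 × 10^-7 s⁻¹
1/T₂ = 5.62901 × 10^-10 s⁻¹
|1/T₁ − 1/T₂| = 1.40636 × 10^-7 s⁻¹
T_syn = 1 / |1/T₁ − 1/T₂| = 7.11055 × 10^6 s ≈ 82.3 days

Final answer: T_syn = 82.3 days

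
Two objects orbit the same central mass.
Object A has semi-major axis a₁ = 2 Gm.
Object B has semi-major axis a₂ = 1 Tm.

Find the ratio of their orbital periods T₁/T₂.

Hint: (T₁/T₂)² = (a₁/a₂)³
a₁ = 2 Gm = 2 × 10^9 m
a₂ = 1 Tm = 1 × 10^12 m
a₁/a₂ = 0.002
T₁/T₂ = (a₁/a₂)^(3/2) = (0.002)^1.5 = 8.94427 × 10^-5

Final answer: T₁/T₂ = 8.944 × 10^-5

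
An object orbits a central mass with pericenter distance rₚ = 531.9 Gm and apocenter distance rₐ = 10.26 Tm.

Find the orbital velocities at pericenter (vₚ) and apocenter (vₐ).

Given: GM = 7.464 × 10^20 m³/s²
rₚ = 531.9 Gm = 5.319 × 10^11 m
rₐ = 10.26 Tm = 1.026 × 10^13 m
GM = 7.464 × 10^20 m³/s²
a = (rₚ + rₐ)/2 = 5.39595 × 10^12 m
Vis-viva: v² = GM (2/r − 1/a)
vₚ² = 7.464 × 10^20 × (3.76011 × 10^-12 − 1.85324 × 10^-13) = 2.66822 × 10^9 m²/s²
vₚ = 51654.8 m/s ≈ 51.65 km/s
vₐ² = 7.464 × 10^20 × (1.94932 × 10^-13 − 1.85324 × 10^-13) = 7.17111 × 10^6 m²/s²
vₐ = 2677.89 m/s ≈ 2.678 km/s

Final answer: vₚ = 51.65 km/s, vₐ = 2.678 km/s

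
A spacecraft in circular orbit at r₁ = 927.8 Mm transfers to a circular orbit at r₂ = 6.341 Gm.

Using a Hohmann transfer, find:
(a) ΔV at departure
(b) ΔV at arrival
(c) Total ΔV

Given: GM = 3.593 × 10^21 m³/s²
r₁ = 927.8 Mm = 9.278 × 10^8 m
r₂ = 6.341 Gm = 6.341 × 10^9 m
GM = 3.593 × 10^21 m³/s²
Transfer ellipse: a_t = (r₁ + r₂)/2 = 3.6344 × 10^9 m
Circular speed at r₁: v₁ = √(GM/r₁) = 1.96789 × 10^6 m/s
Transfer speed at r₁ (periapsis): v₁ₜ = √(GM(2/r₁ − 1/a_t)) = 2.59935 × 10^6 m/s
(a) ΔV₁ = v₁ₜ − v₁ = 631452 m/s ≈ 631.5 km/s
Circular speed at r₂: v₂ = √(GM/r₂) = 752748 m/s
Transfer speed at r₂ (apoapsis): v₂ₜ = √(GM(2/r₂ − 1/a_t)) = 380330 m/s
(b) ΔV₂ = v₂ − v₂ₜ = 372418 m/s ≈ 372.4 km/s
(c) ΔV_total = ΔV₁ + ΔV₂ = 1.00387 × 10^6 m/s ≈ 1004 km/s

Final answer:
(a) ΔV₁ = 631.5 km/s
(b) ΔV₂ = 372.4 km/s
(c) ΔV_total = 1004 km/s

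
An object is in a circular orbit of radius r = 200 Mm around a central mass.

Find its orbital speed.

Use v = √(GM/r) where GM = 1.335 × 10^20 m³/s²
r = 200 Mm = 2 × 10^8 m
GM = 1.335 × 10^20 m³/s²
GM/r = (1.335 × 10^20) / (2 × 10^8) = 6.675 × 10^11 m²/s²
v = √(GM/r) = 817007 m/s ≈ 817 km/s

Final answer: 817 km/s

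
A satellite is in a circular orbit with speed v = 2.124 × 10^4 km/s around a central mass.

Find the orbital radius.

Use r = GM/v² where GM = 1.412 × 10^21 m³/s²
v = 2.124 × 10^4 km/s = 2.124 × 10^7 m/s
GM = 1.412 × 10^21 m³/s²
v² = 4.51138 × 10^14 m²/s²
r = GM/v² = (1.412 × 10^21) / (4.51138 × 10^14) = 3.12987 × 10^6 m ≈ 3.13 × 10^6 m

Final answer: 3.13 × 10^6 m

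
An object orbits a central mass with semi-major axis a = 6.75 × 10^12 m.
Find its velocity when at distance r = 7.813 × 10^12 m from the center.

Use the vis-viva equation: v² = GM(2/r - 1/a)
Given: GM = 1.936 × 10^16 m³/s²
a = 6.75 × 10^12 m
r = 7.813 × 10^12 m
GM = 1.936 × 10^16 m³/s²
2/r − 1/a = 2.55984 × 10^-13 − 1.48148 × 10^-13 = 1.07835 × 10^-13 m⁻¹
v² = GM (2/r − 1/a) = 2087.69 m²/s²
v = 45.6913 m/s ≈ 45.69 m/s

Final answer: 45.69 m/s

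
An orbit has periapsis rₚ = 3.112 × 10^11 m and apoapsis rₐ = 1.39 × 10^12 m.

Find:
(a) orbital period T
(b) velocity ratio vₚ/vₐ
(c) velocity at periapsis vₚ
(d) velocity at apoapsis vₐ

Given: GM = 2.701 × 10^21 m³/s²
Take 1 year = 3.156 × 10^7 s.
rₚ = 3.112 × 10^11 m
rₐ = 1.39 × 10^12 m
GM = 2.701 × 10^21 m³/s²
a = (rₚ + rₐ)/2 = 8.506 × 10^11 m
e = (rₐ − rₚ)/(rₐ + rₚ) = (1.0788 × 10^12) / (1.7012 × 10^12) = 0.634141
(a) a³ = 6.15426 × 10^35 m³;  T = 2π √(a³/GM) = 2π × 1.50947 × 10^7 s = 9.48431 × 10^7 s ≈ 3.005 years
(b) vₚ/vₐ = rₐ/rₚ (angular momentum) = (1.39 × 10^12) / (3.112 × 10^11) = 4.46658 ≈ 4.467
(c) vₚ² = GM (2/rₚ − 1/a) = 2.701 × 10^21 × (6.42674 × 10^-12 − 1.17564 × 10^-12) = 1.41832 × 10^10 m²/s²;  vₚ = 119093 m/s ≈ 119.1 km/s
(d) vₐ² = GM (2/rₐ − 1/a) = 2.701 × 10^21 × (1.43885 × 10^-12 − 1.17564 × 10^-12) = 7.10925 × 10^8 m²/s²;  vₐ = 26663.2 m/s ≈ 26.66 km/s

Final answer:
(a) orbital period T = 3.005 years
(b) velocity ratio vₚ/vₐ = 4.467
(c) velocity at periapsis vₚ = 119.1 km/s
(d) velocity at apoapsis vₐ = 26.66 km/s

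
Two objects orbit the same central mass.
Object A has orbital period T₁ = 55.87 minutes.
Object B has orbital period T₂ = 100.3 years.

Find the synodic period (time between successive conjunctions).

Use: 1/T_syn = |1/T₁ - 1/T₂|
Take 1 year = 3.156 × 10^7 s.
T₁ = 55.87 minutes = 3352.2 s
T₂ = 100.3 years = 3.16547 × 10^9 s
1/T₁ = 0.000298312 s⁻¹
1/T₂ = 3.15909 × 10^-10 s⁻¹
|1/T₁ − 1/T₂| = 0.000298311 s⁻¹
T_syn = 1 / |1/T₁ − 1/T₂| = 3352.2 s ≈ 55.87 minutes

Final answer: T_syn = 55.87 minutes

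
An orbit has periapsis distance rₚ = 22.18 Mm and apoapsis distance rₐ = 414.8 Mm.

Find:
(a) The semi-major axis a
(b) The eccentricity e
rₚ = 22.18 Mm = 2.218 × 10^7 m
rₐ = 414.8 Mm = 4.148 × 10^8 m
(a) a = (rₚ + rₐ)/2 = 2.1849 × 10^8 m ≈ 218.5 Mm
(b) e = (rₐ − rₚ)/(rₐ + rₚ) = (3.9262 × 10^8) / (4.3698 × 10^8) = 0.898485

Final answer:
(a) a = 218.5 Mm
(b) e = 0.8985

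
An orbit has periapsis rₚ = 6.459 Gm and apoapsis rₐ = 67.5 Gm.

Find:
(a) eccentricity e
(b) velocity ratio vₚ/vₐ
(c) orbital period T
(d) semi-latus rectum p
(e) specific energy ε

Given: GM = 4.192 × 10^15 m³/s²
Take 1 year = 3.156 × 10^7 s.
rₚ = 6.459 Gm = 6.459 × 10^9 m
rₐ = 67.5 Gm = 6.75 × 10^10 m
GM = 4.192 × 10^15 m³/s²
a = (rₚ + rₐ)/2 = 3.69795 × 10^10 m
e = (rₐ − rₚ)/(rₐ + rₚ) = (6.1041 × 10^10) / (7.3959 × 10^10) = 0.825336
(a) e = 0.825336 ≈ 0.8253
(b) vₚ/vₐ = rₐ/rₚ (angular momentum) = (6.75 × 10^10) / (6.459 × 10^9) = 10.4505 ≈ 10.45
(c) a³ = 5.05689 × 10^31 m³;  T = 2π √(a³/GM) = 2π × 1.09833 × 10^8 s = 6.90098 × 10^8 s ≈ 21.87 years
(d) 1 − e² = 0.318821;  p = a(1 − e²) = 3.69795 × 10^10 × 0.318821 = 1.17898 × 10^10 m ≈ 11.79 Gm
(e) 2a = 7.3959 × 10^10 m;  ε = −GM/(2a) = -56680.1 J/kg ≈ -56.68 kJ/kg

Final answer:
(a) eccentricity e = 0.8253
(b) velocity ratio vₚ/vₐ = 10.45
(c) orbital period T = 21.87 years
(d) semi-latus rectum p = 11.79 Gm
(e) specific energy ε = -56.68 kJ/kg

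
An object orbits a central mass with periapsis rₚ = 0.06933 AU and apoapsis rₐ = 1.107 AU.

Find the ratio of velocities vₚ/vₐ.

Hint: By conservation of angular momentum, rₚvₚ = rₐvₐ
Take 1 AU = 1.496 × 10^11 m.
rₚ = 0.06933 AU = 1.03718 × 10^10 m
rₐ = 1.107 AU = 1.65607 × 10^11 m
rₚvₚ = rₐvₐ  ⇒  vₚ/vₐ = rₐ/rₚ
vₚ/vₐ = (1.65607 × 10^11) / (1.03718 × 10^10) = 15.9671

Final answer: vₚ/vₐ = 15.97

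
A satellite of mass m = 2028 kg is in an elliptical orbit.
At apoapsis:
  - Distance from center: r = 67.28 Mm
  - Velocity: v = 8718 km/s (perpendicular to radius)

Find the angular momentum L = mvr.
r = 67.28 Mm = 6.728 × 10^7 m
v = 8718 km/s = 8.718 × 10^6 m/s
vr = 8.718 × 10^6 × 6.728 × 10^7 = 5.86547 × 10^14 m²/s
L = m × vr = 2028 × 5.86547 × 10^14 = 1.18952 × 10^18 kg·m²/s ≈ 1.19 × 10^18 kg·m²/s

Final answer: L = 1.19 × 10^18 kg·m²/s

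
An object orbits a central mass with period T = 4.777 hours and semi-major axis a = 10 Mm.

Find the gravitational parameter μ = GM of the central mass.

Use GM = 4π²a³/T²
T = 4.777 hours = 17197.2 s
a = 10 Mm = 1 × 10^7 m
a³ = 1 × 10^21 m³
T² = 2.95744 × 10^8 s²
GM = 4π² × (1 × 10^21) / (2.95744 × 10^8) = 1.33489 × 10^14 m³/s²
GM ≈ 1.335 × 10^14 m³/s²

Final answer: GM = 1.335 × 10^14 m³/s²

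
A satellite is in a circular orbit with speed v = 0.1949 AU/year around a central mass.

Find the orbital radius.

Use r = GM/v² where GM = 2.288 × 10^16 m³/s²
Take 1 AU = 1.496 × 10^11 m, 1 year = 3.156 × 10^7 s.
v = 0.1949 AU/year = 923.861 m/s
GM = 2.288 × 10^16 m³/s²
v² = 853518 m²/s²
r = GM/v² = (2.288 × 10^16) / 853518 = 2.68067 × 10^10 m ≈ 0.1792 AU

Final answer: 0.1792 AU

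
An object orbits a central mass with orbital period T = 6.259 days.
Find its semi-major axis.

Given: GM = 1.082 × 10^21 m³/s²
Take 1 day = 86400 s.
T = 6.259 days = 540778 s
GM = 1.082 × 10^21 m³/s²
Kepler's third law: a³ = GM T² / (4π²)
T² = 2.9244 × 10^11 s²
a³ = (1.082 × 10^21) × (2.9244 × 10^11) / (4π²) = 8.01503 × 10^30 m³
a = (a³)^(1/3) = 2.00125 × 10^10 m ≈ 2.001 × 10^10 m

Final answer: 2.001 × 10^10 m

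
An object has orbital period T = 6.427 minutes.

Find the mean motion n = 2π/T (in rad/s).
T = 6.427 minutes = 385.62 s
n = 2π / 385.62 s = 0.0162937 rad/s ≈ 0.01629 rad/s

Final answer: n = 0.01629 rad/s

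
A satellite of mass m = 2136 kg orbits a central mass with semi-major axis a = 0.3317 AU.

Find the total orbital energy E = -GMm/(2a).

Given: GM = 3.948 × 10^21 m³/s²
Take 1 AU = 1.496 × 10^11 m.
a = 0.3317 AU = 4.96223 × 10^10 m
GM = 3.948 × 10^21 m³/s²
2a = 9.92446 × 10^10 m
GMm = 3.948 × 10^21 × 2136 = 8.43293 × 10^24 m³·kg/s²
E = −GMm/(2a) = -8.49711 × 10^13 J ≈ -84.97 TJ

Final answer: -84.97 TJ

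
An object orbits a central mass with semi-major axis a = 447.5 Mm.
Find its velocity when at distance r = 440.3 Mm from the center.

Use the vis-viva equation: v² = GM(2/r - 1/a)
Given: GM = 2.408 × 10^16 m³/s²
a = 447.5 Mm = 4.475 × 10^8 m
r = 440.3 Mm = 4.403 × 10^8 m
GM = 2.408 × 10^16 m³/s²
2/r − 1/a = 4.54236 × 10^-9 − 2.23464 × 10^-9 = 2.30772 × 10^-9 m⁻¹
v² = GM (2/r − 1/a) = 5.55699 × 10^7 m²/s²
v = 7454.52 m/s ≈ 7.455 km/s

Final answer: 7.455 km/s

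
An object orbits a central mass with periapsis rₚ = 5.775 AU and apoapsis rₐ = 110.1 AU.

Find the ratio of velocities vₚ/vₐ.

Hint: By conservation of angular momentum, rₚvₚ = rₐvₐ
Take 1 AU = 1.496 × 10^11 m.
rₚ = 5.775 AU = 8.6394 × 10^11 m
rₐ = 110.1 AU = 1.6471 × 10^13 m
rₚvₚ = rₐvₐ  ⇒  vₚ/vₐ = rₐ/rₚ
vₚ/vₐ = (1.6471 × 10^13) / (8.6394 × 10^11) = 19.0649

Final answer: vₚ/vₐ = 19.06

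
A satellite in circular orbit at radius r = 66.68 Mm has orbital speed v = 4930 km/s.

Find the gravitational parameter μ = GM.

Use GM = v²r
r = 66.68 Mm = 6.668 × 10^7 m
v = 4930 km/s = 4.93 × 10^6 m/s
v² = 2.43049 × 10^13 m²/s²
GM = v²r = 2.43049 × 10^13 × 6.668 × 10^7 = 1.62065 × 10^21 m³/s²
GM ≈ 1.621 × 10^21 m³/s²

Final answer: GM = 1.621 × 10^21 m³/s²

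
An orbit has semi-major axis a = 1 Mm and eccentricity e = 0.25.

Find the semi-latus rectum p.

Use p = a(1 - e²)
a = 1 Mm = 1 × 10^6 m
e = 0.25,  e² = 0.0625,  1 − e² = 0.9375
p = a(1 − e²) = 1 × 10^6 m × 0.9375 = 937500 m ≈ 937.5 km

Final answer: p = 937.5 km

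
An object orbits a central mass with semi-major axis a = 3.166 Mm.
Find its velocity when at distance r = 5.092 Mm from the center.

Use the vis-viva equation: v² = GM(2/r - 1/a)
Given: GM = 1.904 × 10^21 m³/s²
a = 3.166 Mm = 3.166 × 10^6 m
r = 5.092 Mm = 5.092 × 10^6 m
GM = 1.904 × 10^21 m³/s²
2/r − 1/a = 3.92773 × 10^-7 − 3.15856 × 10^-7 = 7.6917 × 10^-8 m⁻¹
v² = GM (2/r − 1/a) = 1.4645 × 10^14 m²/s²
v = 1.21017 × 10^7 m/s ≈ 1.21 × 10^4 km/s

Final answer: 1.21 × 10^4 km/s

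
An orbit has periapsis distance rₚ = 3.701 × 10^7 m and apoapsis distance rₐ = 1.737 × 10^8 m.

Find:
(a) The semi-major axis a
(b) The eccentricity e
rₚ = 3.701 × 10^7 m
rₐ = 1.737 × 10^8 m
(a) a = (rₚ + rₐ)/2 = 1.05355 × 10^8 m ≈ 1.054 × 10^8 m
(b) e = (rₐ − rₚ)/(rₐ + rₚ) = (1.3669 × 10^8) / (2.1071 × 10^8) = 0.648711

Final answer:
(a) a = 1.054 × 10^8 m
(b) e = 0.6487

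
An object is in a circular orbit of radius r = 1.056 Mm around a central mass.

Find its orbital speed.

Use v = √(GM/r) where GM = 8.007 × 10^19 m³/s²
r = 1.056 Mm = 1.056 × 10^6 m
GM = 8.007 × 10^19 m³/s²
GM/r = (8.007 × 10^19) / (1.056 × 10^6) = 7.58239 × 10^13 m²/s²
v = √(GM/r) = 8.70769 × 10^6 m/s ≈ 8708 km/s

Final answer: 8708 km/s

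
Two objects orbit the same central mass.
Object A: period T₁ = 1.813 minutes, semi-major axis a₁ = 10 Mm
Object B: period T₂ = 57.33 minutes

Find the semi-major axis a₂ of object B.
T₁ = 1.813 minutes = 108.78 s
T₂ = 57.33 minutes = 3439.8 s
a₁ = 10 Mm = 1 × 10^7 m
Kepler's third law: (T₂/T₁)² = (a₂/a₁)³  ⇒  a₂ = a₁ (T₂/T₁)^(2/3)
T₂/T₁ = 31.6216
(T₂/T₁)^(2/3) = 9.99976
a₂ = 1 × 10^7 m × 9.99976 = 9.99976 × 10^7 m ≈ 100 Mm

Final answer: a₂ = 100 Mm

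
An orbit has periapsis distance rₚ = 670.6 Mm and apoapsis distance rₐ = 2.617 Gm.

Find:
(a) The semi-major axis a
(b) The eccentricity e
rₚ = 670.6 Mm = 6.706 × 10^8 m
rₐ = 2.617 Gm = 2.617 × 10^9 m
(a) a = (rₚ + rₐ)/2 = 1.6438 × 10^9 m ≈ 1.644 Gm
(b) e = (rₐ − rₚ)/(rₐ + rₚ) = (1.9464 × 10^9) / (3.2876 × 10^9) = 0.592043

Final answer:
(a) a = 1.644 Gm
(b) e = 0.592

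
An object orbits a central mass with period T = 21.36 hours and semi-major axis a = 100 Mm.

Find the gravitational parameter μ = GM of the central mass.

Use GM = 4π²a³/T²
T = 21.36 hours = 76896 s
a = 100 Mm = 1 × 10^8 m
a³ = 1 × 10^24 m³
T² = 5.91299 × 10^9 s²
GM = 4π² × (1 × 10^24) / (5.91299 × 10^9) = 6.67655 × 10^15 m³/s²
GM ≈ 6.677 × 10^15 m³/s²

Final answer: GM = 6.677 × 10^15 m³/s²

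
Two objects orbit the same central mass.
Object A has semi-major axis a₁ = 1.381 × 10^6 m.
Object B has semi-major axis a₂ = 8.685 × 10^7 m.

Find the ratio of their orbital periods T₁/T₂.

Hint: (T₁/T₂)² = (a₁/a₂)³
a₁ = 1.381 × 10^6 m
a₂ = 8.685 × 10^7 m
a₁/a₂ = 0.015901
T₁/T₂ = (a₁/a₂)^(3/2) = (0.015901)^1.5 = 0.0020051

Final answer: T₁/T₂ = 0.002005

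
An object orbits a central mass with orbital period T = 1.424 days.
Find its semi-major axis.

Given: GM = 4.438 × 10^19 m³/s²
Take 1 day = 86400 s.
T = 1.424 days = 123034 s
GM = 4.438 × 10^19 m³/s²
Kepler's third law: a³ = GM T² / (4π²)
T² = 1.51373 × 10^10 s²
a³ = (4.438 × 10^19) × (1.51373 × 10^10) / (4π²) = 1.70167 × 10^28 m³
a = (a³)^(1/3) = 2.57212 × 10^9 m ≈ 2.572 × 10^9 m

Final answer: 2.572 × 10^9 m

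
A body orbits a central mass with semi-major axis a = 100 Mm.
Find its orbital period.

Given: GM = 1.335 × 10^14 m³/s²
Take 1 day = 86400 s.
a = 100 Mm = 1 × 10^8 m
GM = 1.335 × 10^14 m³/s²
a³ = 1 × 10^24 m³
T = 2π √(a³/GM) = 2π √((1 × 10^24) / (1.335 × 10^14)) = 2π × 86548.5 s
T = 543800 s ≈ 6.294 days

Final answer: 6.294 days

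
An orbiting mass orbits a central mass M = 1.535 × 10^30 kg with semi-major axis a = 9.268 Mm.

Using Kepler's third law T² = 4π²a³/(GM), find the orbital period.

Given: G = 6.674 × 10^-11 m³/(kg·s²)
M = 1.535 × 10^30 kg
GM = G × M = 6.674 × 10^-11 × 1.535 × 10^30 = 1.02446 × 10^20 m³/s²
a = 9.268 Mm = 9.268 × 10^6 m
a³ = 7.96082 × 10^20 m³
T = 2π √(a³/GM) = 2π √((7.96082 × 10^20) / (1.02446 × 10^20)) = 2π × 2.78761 s
T = 17.5151 s ≈ 17.52 seconds

Final answer: 17.52 seconds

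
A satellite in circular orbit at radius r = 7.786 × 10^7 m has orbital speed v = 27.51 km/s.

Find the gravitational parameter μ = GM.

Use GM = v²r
r = 7.786 × 10^7 m
v = 27.51 km/s = 27510 m/s
v² = 7.568 × 10^8 m²/s²
GM = v²r = 7.568 × 10^8 × 7.786 × 10^7 = 5.89245 × 10^16 m³/s²
GM ≈ 5.892 × 10^16 m³/s²

Final answer: GM = 5.892 × 10^16 m³/s²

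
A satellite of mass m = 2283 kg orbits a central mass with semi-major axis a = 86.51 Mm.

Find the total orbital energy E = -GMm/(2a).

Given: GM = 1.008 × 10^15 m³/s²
a = 86.51 Mm = 8.651 × 10^7 m
GM = 1.008 × 10^15 m³/s²
2a = 1.7302 × 10^8 m
GMm = 1.008 × 10^15 × 2283 = 2.30126 × 10^18 m³·kg/s²
E = −GMm/(2a) = -1.33006 × 10^10 J ≈ -13.3 GJ

Final answer: -13.3 GJ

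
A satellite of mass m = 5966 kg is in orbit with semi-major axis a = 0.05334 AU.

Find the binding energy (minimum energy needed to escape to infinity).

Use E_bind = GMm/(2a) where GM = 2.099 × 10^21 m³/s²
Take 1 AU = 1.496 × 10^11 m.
a = 0.05334 AU = 7.97966 × 10^9 m
GM = 2.099 × 10^21 m³/s²
m = 5966 kg
GMm = 2.099 × 10^21 × 5966 = 1.25226 × 10^25 m³·kg/s²
2a = 1.59593 × 10^10 m
E_bind = GMm/(2a) = 7.84659 × 10^14 J ≈ 784.7 TJ

Final answer: 784.7 TJ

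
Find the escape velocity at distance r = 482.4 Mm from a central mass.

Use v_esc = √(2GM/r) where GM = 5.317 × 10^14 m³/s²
r = 482.4 Mm = 4.824 × 10^8 m
GM = 5.317 × 10^14 m³/s²
2GM/r = 2 × (5.317 × 10^14) / (4.824 × 10^8) = 2.20439 × 10^6 m²/s²
v_esc = √(2GM/r) = 1484.72 m/s ≈ 1.485 km/s

Final answer: 1.485 km/s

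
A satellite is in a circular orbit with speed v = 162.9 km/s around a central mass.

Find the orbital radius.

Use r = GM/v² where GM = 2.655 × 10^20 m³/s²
v = 162.9 km/s = 162900 m/s
GM = 2.655 × 10^20 m³/s²
v² = 2.65364 × 10^10 m²/s²
r = GM/v² = (2.655 × 10^20) / (2.65364 × 10^10) = 1.00051 × 10^10 m ≈ 10.01 Gm

Final answer: 10.01 Gm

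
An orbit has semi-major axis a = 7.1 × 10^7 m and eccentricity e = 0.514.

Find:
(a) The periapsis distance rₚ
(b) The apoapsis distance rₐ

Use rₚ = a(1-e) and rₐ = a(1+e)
a = 7.1 × 10^7 m
e = 0.514:  1 − e = 0.486,  1 + e = 1.514
(a) rₚ = a(1 − e) = 7.1 × 10^7 m × 0.486 = 3.4506 × 10^7 m ≈ 3.451 × 10^7 m
(b) rₐ = a(1 + e) = 7.1 × 10^7 m × 1.514 = 1.07494 × 10^8 m ≈ 1.075 × 10^8 m

Final answer:
(a) rₚ = 3.451 × 10^7 m
(b) rₐ = 1.075 × 10^8 m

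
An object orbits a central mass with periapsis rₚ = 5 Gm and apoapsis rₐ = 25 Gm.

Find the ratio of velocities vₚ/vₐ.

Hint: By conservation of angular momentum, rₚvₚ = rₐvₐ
rₚ = 5 Gm = 5 × 10^9 m
rₐ = 25 Gm = 2.5 × 10^10 m
rₚvₚ = rₐvₐ  ⇒  vₚ/vₐ = rₐ/rₚ
vₚ/vₐ = (2.5 × 10^10) / (5 × 10^9) = 5

Final answer: vₚ/vₐ = 5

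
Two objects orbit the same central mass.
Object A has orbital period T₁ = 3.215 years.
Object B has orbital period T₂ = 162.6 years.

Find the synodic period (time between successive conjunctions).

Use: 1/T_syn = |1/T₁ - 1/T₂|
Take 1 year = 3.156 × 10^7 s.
T₁ = 3.215 years = 1.01465 × 10^8 s
T₂ = 162.6 years = 5.13166 × 10^9 s
1/T₁ = 9.85558 × 10^-9 s⁻¹
1/T₂ = 1.94869 × 10^-10 s⁻¹
|1/T₁ − 1/T₂| = 9.66071 × 10^-9 s⁻¹
T_syn = 1 / |1/T₁ − 1/T₂| = 1.03512 × 10^8 s ≈ 3.28 years

Final answer: T_syn = 3.28 years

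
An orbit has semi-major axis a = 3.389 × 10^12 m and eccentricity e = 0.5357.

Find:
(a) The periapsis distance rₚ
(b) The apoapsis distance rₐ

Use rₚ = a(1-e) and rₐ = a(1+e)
a = 3.389 × 10^12 m
e = 0.5357:  1 − e = 0.4643,  1 + e = 1.5357
(a) rₚ = a(1 − e) = 3.389 × 10^12 m × 0.4643 = 1.57351 × 10^12 m ≈ 1.574 × 10^12 m
(b) rₐ = a(1 + e) = 3.389 × 10^12 m × 1.5357 = 5.20449 × 10^12 m ≈ 5.204 × 10^12 m

Final answer:
(a) rₚ = 1.574 × 10^12 m
(b) rₐ = 5.204 × 10^12 m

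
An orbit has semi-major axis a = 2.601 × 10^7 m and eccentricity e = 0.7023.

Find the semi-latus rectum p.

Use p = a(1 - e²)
a = 2.601 × 10^7 m
e = 0.7023,  e² = 0.493225,  1 − e² = 0.506775
p = a(1 − e²) = 2.601 × 10^7 m × 0.506775 = 1.31812 × 10^7 m ≈ 1.318 × 10^7 m

Final answer: p = 1.318 × 10^7 m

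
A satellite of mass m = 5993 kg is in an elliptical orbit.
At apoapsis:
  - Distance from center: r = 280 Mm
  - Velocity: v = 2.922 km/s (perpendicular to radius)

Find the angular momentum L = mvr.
r = 280 Mm = 2.8 × 10^8 m
v = 2.922 km/s = 2922 m/s
vr = 2922 × 2.8 × 10^8 = 8.1816 × 10^11 m²/s
L = m × vr = 5993 × 8.1816 × 10^11 = 4.90323 × 10^15 kg·m²/s ≈ 4.903 × 10^15 kg·m²/s

Final answer: L = 4.903 × 10^15 kg·m²/s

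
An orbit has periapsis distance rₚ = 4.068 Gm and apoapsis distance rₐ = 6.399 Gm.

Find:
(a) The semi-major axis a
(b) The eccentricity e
rₚ = 4.068 Gm = 4.068 × 10^9 m
rₐ = 6.399 Gm = 6.399 × 10^9 m
(a) a = (rₚ + rₐ)/2 = 5.2335 × 10^9 m ≈ 5.234 Gm
(b) e = (rₐ − rₚ)/(rₐ + rₚ) = (2.331 × 10^9) / (1.0467 × 10^10) = 0.2227

Final answer:
(a) a = 5.234 Gm
(b) e = 0.2227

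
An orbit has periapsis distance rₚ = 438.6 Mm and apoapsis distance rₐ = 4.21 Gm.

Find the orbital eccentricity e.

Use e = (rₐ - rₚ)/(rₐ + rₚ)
rₚ = 438.6 Mm = 4.386 × 10^8 m
rₐ = 4.21 Gm = 4.21 × 10^9 m
rₐ − rₚ = 3.7714 × 10^9 m
rₐ + rₚ = 4.6486 × 10^9 m
e = (rₐ − rₚ)/(rₐ + rₚ) = 0.811298

Final answer: e = 0.8113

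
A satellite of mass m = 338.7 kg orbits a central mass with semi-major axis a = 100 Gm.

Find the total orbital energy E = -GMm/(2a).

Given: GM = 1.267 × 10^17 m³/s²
a = 100 Gm = 1 × 10^11 m
GM = 1.267 × 10^17 m³/s²
2a = 2 × 10^11 m
GMm = 1.267 × 10^17 × 338.7 = 4.29133 × 10^19 m³·kg/s²
E = −GMm/(2a) = -2.14566 × 10^8 J ≈ -214.6 MJ

Final answer: -214.6 MJ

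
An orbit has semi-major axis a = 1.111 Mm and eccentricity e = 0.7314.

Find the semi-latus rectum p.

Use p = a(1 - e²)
a = 1.111 Mm = 1.111 × 10^6 m
e = 0.7314,  e² = 0.534946,  1 − e² = 0.465054
p = a(1 − e²) = 1.111 × 10^6 m × 0.465054 = 516675 m ≈ 516.7 km

Final answer: p = 516.7 km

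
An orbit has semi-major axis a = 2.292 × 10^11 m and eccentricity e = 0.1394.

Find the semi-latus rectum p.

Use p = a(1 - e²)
a = 2.292 × 10^11 m
e = 0.1394,  e² = 0.0194324,  1 − e² = 0.980568
p = a(1 − e²) = 2.292 × 10^11 m × 0.980568 = 2.24746 × 10^11 m ≈ 2.247 × 10^11 m

Final answer: p = 2.247 × 10^11 m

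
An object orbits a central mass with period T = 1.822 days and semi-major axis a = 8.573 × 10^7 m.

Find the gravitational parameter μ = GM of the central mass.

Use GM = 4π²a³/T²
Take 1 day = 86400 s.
T = 1.822 days = 157421 s
a = 8.573 × 10^7 m
a³ = 6.30084 × 10^23 m³
T² = 2.47813 × 10^10 s²
GM = 4π² × (6.30084 × 10^23) / (2.47813 × 10^10) = 1.00377 × 10^15 m³/s²
GM ≈ 1.004 × 10^15 m³/s²

Final answer: GM = 1.004 × 10^15 m³/s²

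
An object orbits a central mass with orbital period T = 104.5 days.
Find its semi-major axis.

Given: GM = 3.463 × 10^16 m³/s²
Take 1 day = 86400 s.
T = 104.5 days = 9.0288 × 10^6 s
GM = 3.463 × 10^16 m³/s²
Kepler's third law: a³ = GM T² / (4π²)
T² = 8.15192 × 10^13 s²
a³ = (3.463 × 10^16) × (8.15192 × 10^13) / (4π²) = 7.15077 × 10^28 m³
a = (a³)^(1/3) = 4.15066 × 10^9 m ≈ 4.151 × 10^9 m

Final answer: 4.151 × 10^9 m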